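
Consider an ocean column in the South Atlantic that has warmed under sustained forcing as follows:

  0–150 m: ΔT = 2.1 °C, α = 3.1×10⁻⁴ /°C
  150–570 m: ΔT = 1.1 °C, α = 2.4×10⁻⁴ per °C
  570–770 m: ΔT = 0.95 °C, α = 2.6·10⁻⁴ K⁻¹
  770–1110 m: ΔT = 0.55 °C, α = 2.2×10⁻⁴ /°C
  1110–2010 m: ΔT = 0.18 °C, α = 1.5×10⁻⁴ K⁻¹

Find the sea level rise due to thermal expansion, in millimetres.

about 320 mm

Layer 1: 3.1×10⁻⁴ × 2.1 × 150 = 0.09765 m
150–570 m: 420 × 1.1 × 2.4×10⁻⁴ = 0.11088 m
Layer 3: 2.6×10⁻⁴ × 0.95 × 200 = 0.04940 m
770–1110 m: 2.2×10⁻⁴ × 0.55 × 340 = 0.04114 m
Layer 5: 0.18 × 1.5×10⁻⁴ × 900 = 0.02430 m
Δh = 0.09765 + 0.11088 + 0.04940 + 0.04114 + 0.02430 = 0.32337 m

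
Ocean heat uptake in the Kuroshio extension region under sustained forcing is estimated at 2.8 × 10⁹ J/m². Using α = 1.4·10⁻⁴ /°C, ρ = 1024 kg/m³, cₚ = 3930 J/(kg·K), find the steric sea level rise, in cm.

Δh = αQ/(ρcₚ) = 1.4×10⁻⁴ × 2.8×10⁹ / (1024 × 3930) ≈ 0.097408 m

9.74 cm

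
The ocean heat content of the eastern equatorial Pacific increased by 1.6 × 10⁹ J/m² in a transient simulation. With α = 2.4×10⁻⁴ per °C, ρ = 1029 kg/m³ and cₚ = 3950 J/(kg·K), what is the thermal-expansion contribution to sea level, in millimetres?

Δh = αQ/(ρcₚ) = 2.4×10⁻⁴ × 1.6×10⁹ / (1029 × 3950) ≈ 0.094475 m

Δh ≈ 94.5 mm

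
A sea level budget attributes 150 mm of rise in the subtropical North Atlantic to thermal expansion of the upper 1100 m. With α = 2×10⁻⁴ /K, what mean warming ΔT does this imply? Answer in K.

ΔT = Δh/(αH) = 0.15 / (2×10⁻⁴ × 1100) ≈ 0.6818 K

0.682 K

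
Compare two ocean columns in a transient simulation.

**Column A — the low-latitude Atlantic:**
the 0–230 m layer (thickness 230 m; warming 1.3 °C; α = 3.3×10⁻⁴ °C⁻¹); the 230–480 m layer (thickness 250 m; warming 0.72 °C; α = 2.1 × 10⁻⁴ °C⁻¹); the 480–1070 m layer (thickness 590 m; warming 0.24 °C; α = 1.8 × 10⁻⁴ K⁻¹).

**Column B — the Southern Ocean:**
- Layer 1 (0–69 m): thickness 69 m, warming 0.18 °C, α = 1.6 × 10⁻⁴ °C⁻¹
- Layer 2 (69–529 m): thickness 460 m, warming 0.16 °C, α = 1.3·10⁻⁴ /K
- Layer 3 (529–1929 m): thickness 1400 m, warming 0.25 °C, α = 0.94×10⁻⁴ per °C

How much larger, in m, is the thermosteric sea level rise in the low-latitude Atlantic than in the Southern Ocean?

A Layer 1: 230 × 1.3 × 3.3×10⁻⁴ = 0.09867 m
A Layer 2: 0.72 × 2.1×10⁻⁴ × 250 = 0.03780 m
A 480–1070 m: 590 × 0.24 × 1.8×10⁻⁴ = 0.025488 m
A total: 0.161958 m
B Layer 1: 0.18 × 1.6×10⁻⁴ × 69 = 0.0019872 m
B 69–529 m: 460 × 1.3×10⁻⁴ × 0.16 = 0.009568 m
B 529–1929 m: 0.94×10⁻⁴ × 0.25 × 1400 = 0.03290 m
B total: 0.0444552 m
Difference: 0.161958 − 0.0444552 = 0.1175028 m

0.118 m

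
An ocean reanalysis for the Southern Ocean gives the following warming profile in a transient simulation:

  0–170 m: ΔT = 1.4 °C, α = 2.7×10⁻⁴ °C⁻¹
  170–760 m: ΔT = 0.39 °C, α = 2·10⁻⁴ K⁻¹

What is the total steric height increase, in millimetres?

Δh ≈ 110 mm

0–170 m: 2.7×10⁻⁴ × 170 × 1.4 = 0.06426 m
Layer 2: 590 × 0.39 × 2×10⁻⁴ = 0.04602 m
Δh = 0.06426 + 0.04602 = 0.11028 m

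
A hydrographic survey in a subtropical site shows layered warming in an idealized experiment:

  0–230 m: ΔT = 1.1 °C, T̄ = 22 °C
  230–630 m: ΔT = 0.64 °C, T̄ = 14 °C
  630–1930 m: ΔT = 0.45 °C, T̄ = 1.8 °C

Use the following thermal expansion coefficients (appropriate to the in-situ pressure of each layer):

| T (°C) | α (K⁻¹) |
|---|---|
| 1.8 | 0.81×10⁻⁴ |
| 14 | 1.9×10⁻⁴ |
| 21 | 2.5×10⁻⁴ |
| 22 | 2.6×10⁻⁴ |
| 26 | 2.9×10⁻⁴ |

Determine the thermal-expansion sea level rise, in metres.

Layer 1 at 22 °C → α = 2.6×10⁻⁴ K⁻¹
Layer 2 at 14 °C → α = 1.9×10⁻⁴ K⁻¹
Layer 3 at 1.8 °C → α = 0.81×10⁻⁴ K⁻¹
Layer 1: 2.6×10⁻⁴ × 1.1 × 230 = 0.06578 m
Layer 2: 0.64 × 1.9×10⁻⁴ × 400 = 0.04864 m
630–1930 m: 1300 × 0.81×10⁻⁴ × 0.45 = 0.047385 m
Δh = 0.06578 + 0.04864 + 0.047385 = 0.161805 m ≈ 0.162 m

0.162 m of thermosteric rise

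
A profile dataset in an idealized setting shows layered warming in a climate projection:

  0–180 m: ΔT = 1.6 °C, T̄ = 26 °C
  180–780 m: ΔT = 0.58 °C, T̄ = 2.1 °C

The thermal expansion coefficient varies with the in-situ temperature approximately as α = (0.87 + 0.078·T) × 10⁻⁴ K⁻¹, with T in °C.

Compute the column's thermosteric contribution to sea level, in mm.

Δh ≈ 119 mm

Layer 1: α = (0.87 + 0.078×26)×10⁻⁴ = 2.898×10⁻⁴ K⁻¹
Layer 2: α = (0.87 + 0.078×2.1)×10⁻⁴ = 1.0338×10⁻⁴ K⁻¹
2.898×10⁻⁴ × 180 × 1.6 = 0.0834624 m
180–780 m: 0.58 × 1.0338×10⁻⁴ × 600 = 0.03597624 m
Δh = 0.0834624 + 0.03597624 = 0.11943864 m ≈ 119 mm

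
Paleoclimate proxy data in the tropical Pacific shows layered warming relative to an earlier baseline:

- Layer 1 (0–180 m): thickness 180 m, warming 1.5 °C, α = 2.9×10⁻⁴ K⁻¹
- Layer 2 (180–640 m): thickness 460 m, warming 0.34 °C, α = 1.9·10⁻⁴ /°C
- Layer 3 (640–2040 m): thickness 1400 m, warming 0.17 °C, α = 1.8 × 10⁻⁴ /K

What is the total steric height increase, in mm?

2.9×10⁻⁴ × 180 × 1.5 = 0.07830 m
180–640 m: 1.9×10⁻⁴ × 460 × 0.34 = 0.029716 m
0.17 × 1.8×10⁻⁴ × 1400 = 0.04284 m
Δh = 0.07830 + 0.029716 + 0.04284 = 0.150856 m ≈ 150 mm

150 mm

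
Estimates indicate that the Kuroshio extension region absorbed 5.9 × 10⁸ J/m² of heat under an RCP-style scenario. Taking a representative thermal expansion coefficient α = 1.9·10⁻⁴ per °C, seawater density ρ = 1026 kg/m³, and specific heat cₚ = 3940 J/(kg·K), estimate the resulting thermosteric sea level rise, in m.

Δh = αQ/(ρcₚ) = 1.9×10⁻⁴ × 5.9×10⁸ / (1026 × 3940) ≈ 0.027731 m

Δh ≈ 0.0277 m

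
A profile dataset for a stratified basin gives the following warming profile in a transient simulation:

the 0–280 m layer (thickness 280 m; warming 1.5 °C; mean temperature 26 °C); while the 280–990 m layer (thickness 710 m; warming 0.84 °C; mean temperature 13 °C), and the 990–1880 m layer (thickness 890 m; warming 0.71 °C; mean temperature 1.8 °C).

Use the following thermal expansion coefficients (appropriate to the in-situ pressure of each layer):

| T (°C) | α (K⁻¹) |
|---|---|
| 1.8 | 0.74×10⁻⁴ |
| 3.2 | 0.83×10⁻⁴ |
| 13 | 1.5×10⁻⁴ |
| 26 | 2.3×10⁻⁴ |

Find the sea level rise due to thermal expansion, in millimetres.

230 mm

Layer 1 at 26 °C → α = 2.3×10⁻⁴ K⁻¹
Layer 2 at 13 °C → α = 1.5×10⁻⁴ K⁻¹
Layer 3 at 1.8 °C → α = 0.74×10⁻⁴ K⁻¹
Layer 1: 280 × 2.3×10⁻⁴ × 1.5 = 0.09660 m
Layer 2: 0.84 × 1.5×10⁻⁴ × 710 = 0.08946 m
0.71 × 0.74×10⁻⁴ × 890 = 0.0467606 m
Δh = 0.09660 + 0.08946 + 0.0467606 = 0.2328206 m ≈ 230 mm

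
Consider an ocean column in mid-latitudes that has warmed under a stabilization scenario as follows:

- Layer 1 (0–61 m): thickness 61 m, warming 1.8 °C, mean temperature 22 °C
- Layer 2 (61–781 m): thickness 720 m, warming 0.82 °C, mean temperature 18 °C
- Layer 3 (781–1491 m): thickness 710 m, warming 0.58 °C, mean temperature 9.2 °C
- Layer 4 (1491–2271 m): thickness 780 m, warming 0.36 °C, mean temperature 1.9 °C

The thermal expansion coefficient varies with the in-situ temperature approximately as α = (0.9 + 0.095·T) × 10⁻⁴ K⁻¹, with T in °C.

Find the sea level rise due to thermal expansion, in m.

Layer 1: α = (0.9 + 0.095×22)×10⁻⁴ = 2.99×10⁻⁴ K⁻¹
Layer 2: α = (0.9 + 0.095×18)×10⁻⁴ = 2.61×10⁻⁴ K⁻¹
Layer 3: α = (0.9 + 0.095×9.2)×10⁻⁴ = 1.774×10⁻⁴ K⁻¹
Layer 4: α = (0.9 + 0.095×1.9)×10⁻⁴ = 1.0805×10⁻⁴ K⁻¹
Layer 1: 2.99×10⁻⁴ × 1.8 × 61 = 0.0328302 m
61–781 m: 720 × 2.61×10⁻⁴ × 0.82 = 0.1540944 m
Layer 3: 0.58 × 1.774×10⁻⁴ × 710 = 0.07305332 m
1491–2271 m: 780 × 0.36 × 1.0805×10⁻⁴ = 0.03034044 m
Δh = 0.0328302 + 0.1540944 + 0.07305332 + 0.03034044 = 0.29031836 m

about 0.290 m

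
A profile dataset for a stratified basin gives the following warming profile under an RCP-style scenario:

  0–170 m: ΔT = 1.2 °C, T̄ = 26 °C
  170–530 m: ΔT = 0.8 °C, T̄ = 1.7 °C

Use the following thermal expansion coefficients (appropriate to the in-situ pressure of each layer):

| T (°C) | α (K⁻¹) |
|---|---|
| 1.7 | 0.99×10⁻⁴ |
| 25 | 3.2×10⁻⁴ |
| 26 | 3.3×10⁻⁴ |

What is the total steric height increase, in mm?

96 mm

Layer 1 at 26 °C → α = 3.3×10⁻⁴ K⁻¹
Layer 2 at 1.7 °C → α = 0.99×10⁻⁴ K⁻¹
0–170 m: 3.3×10⁻⁴ × 170 × 1.2 = 0.06732 m
0.99×10⁻⁴ × 360 × 0.8 = 0.028512 m
Δh = 0.06732 + 0.028512 = 0.095832 m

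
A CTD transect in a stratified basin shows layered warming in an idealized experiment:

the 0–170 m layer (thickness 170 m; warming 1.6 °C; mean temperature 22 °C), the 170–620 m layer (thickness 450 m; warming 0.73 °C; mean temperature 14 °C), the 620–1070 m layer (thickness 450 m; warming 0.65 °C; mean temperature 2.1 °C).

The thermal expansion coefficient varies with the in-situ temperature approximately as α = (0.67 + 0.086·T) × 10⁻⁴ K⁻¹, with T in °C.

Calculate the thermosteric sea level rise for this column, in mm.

160 mm

Layer 1: α = (0.67 + 0.086×22)×10⁻⁴ = 2.562×10⁻⁴ K⁻¹
Layer 2: α = (0.67 + 0.086×14)×10⁻⁴ = 1.874×10⁻⁴ K⁻¹
Layer 3: α = (0.67 + 0.086×2.1)×10⁻⁴ = 0.8506×10⁻⁴ K⁻¹
Layer 1: 170 × 2.562×10⁻⁴ × 1.6 = 0.0696864 m
170–620 m: 0.73 × 1.874×10⁻⁴ × 450 = 0.0615609 m
620–1070 m: 450 × 0.8506×10⁻⁴ × 0.65 = 0.02488005 m
Δh = 0.0696864 + 0.0615609 + 0.02488005 = 0.15612735 m ≈ 160 mm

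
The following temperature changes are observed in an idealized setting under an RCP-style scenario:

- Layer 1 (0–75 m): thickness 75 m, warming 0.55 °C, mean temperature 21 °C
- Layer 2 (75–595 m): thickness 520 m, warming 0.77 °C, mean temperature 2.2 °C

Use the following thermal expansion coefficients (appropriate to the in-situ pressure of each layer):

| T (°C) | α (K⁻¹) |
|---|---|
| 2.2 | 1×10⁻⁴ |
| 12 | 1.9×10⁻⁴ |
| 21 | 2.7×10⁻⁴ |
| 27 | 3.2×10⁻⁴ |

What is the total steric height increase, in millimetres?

51 mm of thermosteric rise

Layer 1 at 21 °C → α = 2.7×10⁻⁴ K⁻¹
Layer 2 at 2.2 °C → α = 1×10⁻⁴ K⁻¹
0–75 m: 0.55 × 75 × 2.7×10⁻⁴ = 0.0111375 m
0.77 × 1×10⁻⁴ × 520 = 0.04004 m
Δh = 0.0111375 + 0.04004 = 0.0511775 m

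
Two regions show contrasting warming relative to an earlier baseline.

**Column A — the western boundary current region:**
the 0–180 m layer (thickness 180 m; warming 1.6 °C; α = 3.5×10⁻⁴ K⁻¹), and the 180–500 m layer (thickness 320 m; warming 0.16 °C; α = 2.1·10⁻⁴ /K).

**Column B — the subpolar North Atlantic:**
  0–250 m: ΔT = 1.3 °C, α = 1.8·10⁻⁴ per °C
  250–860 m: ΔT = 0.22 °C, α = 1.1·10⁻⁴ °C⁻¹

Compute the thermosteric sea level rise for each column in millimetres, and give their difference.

Δh_A ≈ 110 mm, Δh_B ≈ 73 mm; difference ≈ 38 mm

A 3.5×10⁻⁴ × 1.6 × 180 = 0.10080 m
A 320 × 0.16 × 2.1×10⁻⁴ = 0.010752 m
A total: 0.111552 m
B 0–250 m: 1.3 × 250 × 1.8×10⁻⁴ = 0.05850 m
B 0.22 × 1.1×10⁻⁴ × 610 = 0.014762 m
B total: 0.073262 m
Difference: 0.111552 − 0.073262 = 0.03829 m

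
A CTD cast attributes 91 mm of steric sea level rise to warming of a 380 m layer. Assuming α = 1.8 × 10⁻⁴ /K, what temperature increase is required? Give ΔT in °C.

about 1.3 °C

ΔT = Δh/(αH) = 0.091 / (1.8×10⁻⁴ × 380) ≈ 1.330 °C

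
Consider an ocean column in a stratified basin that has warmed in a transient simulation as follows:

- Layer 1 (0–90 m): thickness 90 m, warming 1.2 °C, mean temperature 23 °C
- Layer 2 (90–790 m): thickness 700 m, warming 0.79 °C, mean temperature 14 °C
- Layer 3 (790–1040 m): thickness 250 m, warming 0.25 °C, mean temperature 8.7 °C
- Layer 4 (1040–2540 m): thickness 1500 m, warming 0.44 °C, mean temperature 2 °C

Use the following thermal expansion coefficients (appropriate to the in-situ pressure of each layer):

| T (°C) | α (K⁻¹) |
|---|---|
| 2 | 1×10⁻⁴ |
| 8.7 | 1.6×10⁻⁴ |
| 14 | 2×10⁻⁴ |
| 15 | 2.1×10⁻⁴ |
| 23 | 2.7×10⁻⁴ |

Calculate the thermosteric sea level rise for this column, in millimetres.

Layer 1 at 23 °C → α = 2.7×10⁻⁴ K⁻¹
Layer 2 at 14 °C → α = 2×10⁻⁴ K⁻¹
Layer 3 at 8.7 °C → α = 1.6×10⁻⁴ K⁻¹
Layer 4 at 2 °C → α = 1×10⁻⁴ K⁻¹
0–90 m: 90 × 2.7×10⁻⁴ × 1.2 = 0.02916 m
700 × 0.79 × 2×10⁻⁴ = 0.11060 m
1.6×10⁻⁴ × 0.25 × 250 = 0.01000 m
1040–2540 m: 1×10⁻⁴ × 1500 × 0.44 = 0.06600 m
Δh = 0.02916 + 0.11060 + 0.01000 + 0.06600 = 0.21576 m ≈ 220 mm

220 mm of thermosteric rise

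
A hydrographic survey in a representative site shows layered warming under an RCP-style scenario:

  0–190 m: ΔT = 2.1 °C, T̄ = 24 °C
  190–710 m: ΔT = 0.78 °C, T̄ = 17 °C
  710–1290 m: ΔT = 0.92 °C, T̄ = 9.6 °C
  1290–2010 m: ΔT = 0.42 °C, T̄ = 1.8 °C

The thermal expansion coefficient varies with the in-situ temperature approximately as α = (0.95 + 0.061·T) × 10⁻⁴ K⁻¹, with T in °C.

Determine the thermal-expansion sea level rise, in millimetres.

Δh ≈ 291 mm

Layer 1: α = (0.95 + 0.061×24)×10⁻⁴ = 2.414×10⁻⁴ K⁻¹
Layer 2: α = (0.95 + 0.061×17)×10⁻⁴ = 1.987×10⁻⁴ K⁻¹
Layer 3: α = (0.95 + 0.061×9.6)×10⁻⁴ = 1.5356×10⁻⁴ K⁻¹
Layer 4: α = (0.95 + 0.061×1.8)×10⁻⁴ = 1.0598×10⁻⁴ K⁻¹
Layer 1: 2.1 × 2.414×10⁻⁴ × 190 = 0.0963186 m
190–710 m: 520 × 1.987×10⁻⁴ × 0.78 = 0.08059272 m
Layer 3: 0.92 × 1.5356×10⁻⁴ × 580 = 0.081939616 m
720 × 1.0598×10⁻⁴ × 0.42 = 0.032048352 m
Δh = 0.0963186 + 0.08059272 + 0.081939616 + 0.032048352 = 0.290899288 m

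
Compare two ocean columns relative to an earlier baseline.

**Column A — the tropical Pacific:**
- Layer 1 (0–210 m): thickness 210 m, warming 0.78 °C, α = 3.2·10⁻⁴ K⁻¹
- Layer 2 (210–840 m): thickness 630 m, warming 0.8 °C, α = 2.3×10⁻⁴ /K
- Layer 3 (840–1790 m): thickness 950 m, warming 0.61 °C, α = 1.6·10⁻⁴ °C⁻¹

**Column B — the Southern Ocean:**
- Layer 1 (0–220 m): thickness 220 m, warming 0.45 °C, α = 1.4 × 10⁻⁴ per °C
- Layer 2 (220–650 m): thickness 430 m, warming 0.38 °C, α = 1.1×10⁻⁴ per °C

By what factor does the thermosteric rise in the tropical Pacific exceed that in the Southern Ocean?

A Layer 1: 0.78 × 210 × 3.2×10⁻⁴ = 0.052416 m
A Layer 2: 630 × 0.8 × 2.3×10⁻⁴ = 0.11592 m
A Layer 3: 1.6×10⁻⁴ × 0.61 × 950 = 0.09272 m
A total: 0.261056 m
B 0–220 m: 1.4×10⁻⁴ × 220 × 0.45 = 0.01386 m
B 220–650 m: 1.1×10⁻⁴ × 0.38 × 430 = 0.017974 m
B total: 0.031834 m
Ratio: 0.261056 / 0.031834 ≈ 8.201

≈ 8.20×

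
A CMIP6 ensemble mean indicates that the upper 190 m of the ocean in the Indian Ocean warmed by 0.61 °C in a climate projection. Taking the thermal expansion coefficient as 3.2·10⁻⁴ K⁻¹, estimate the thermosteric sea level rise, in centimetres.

Δh = αΔT·H = 3.2×10⁻⁴ × 0.61 × 190 = 0.037088 m

Δh ≈ 3.71 cm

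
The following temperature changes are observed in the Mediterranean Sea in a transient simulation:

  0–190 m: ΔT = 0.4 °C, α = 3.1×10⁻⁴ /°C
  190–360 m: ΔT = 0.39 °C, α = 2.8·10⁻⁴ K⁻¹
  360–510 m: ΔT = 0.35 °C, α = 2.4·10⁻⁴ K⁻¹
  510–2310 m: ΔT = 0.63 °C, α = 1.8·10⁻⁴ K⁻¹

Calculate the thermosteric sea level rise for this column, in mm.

Δh ≈ 259 mm

0–190 m: 190 × 3.1×10⁻⁴ × 0.4 = 0.02356 m
0.39 × 170 × 2.8×10⁻⁴ = 0.018564 m
0.35 × 150 × 2.4×10⁻⁴ = 0.01260 m
0.63 × 1800 × 1.8×10⁻⁴ = 0.20412 m
Δh = 0.02356 + 0.018564 + 0.01260 + 0.20412 = 0.258844 m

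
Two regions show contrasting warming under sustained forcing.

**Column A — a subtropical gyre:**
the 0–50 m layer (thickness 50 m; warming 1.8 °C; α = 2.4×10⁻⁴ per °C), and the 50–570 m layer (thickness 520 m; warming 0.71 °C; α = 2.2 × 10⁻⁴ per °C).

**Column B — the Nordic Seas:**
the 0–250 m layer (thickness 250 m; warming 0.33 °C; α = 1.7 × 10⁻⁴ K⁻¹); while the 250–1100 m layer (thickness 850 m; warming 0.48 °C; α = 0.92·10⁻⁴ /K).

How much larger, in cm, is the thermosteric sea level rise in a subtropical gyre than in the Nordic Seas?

5.1 cm larger

A 0–50 m: 50 × 2.4×10⁻⁴ × 1.8 = 0.02160 m
A 2.2×10⁻⁴ × 0.71 × 520 = 0.081224 m
A total: 0.102824 m
B 0–250 m: 0.33 × 250 × 1.7×10⁻⁴ = 0.014025 m
B Layer 2: 0.92×10⁻⁴ × 850 × 0.48 = 0.037536 m
B total: 0.051561 m
Difference: 0.102824 − 0.051561 = 0.051263 m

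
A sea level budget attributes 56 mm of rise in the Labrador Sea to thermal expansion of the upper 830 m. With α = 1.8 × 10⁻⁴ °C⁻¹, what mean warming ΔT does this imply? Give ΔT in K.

ΔT ≈ 0.375 K

ΔT = Δh/(αH) = 0.056 / (1.8×10⁻⁴ × 830) ≈ 0.3748 K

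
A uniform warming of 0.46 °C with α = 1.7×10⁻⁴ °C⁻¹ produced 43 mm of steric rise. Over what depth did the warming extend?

about 550 m

H = Δh/(αΔT) = 0.043 / (1.7×10⁻⁴ × 0.46) ≈ 549.9 m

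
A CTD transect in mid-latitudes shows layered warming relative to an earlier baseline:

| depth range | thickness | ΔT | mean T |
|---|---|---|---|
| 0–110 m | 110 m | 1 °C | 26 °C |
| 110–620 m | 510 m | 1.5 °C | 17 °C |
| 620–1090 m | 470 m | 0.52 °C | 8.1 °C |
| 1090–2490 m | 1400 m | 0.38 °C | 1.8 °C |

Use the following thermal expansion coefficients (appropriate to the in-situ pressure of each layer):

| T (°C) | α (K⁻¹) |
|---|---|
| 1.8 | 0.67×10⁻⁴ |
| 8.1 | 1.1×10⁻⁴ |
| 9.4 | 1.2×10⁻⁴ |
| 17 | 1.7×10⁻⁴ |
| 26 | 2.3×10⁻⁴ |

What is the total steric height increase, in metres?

Layer 1 at 26 °C → α = 2.3×10⁻⁴ K⁻¹
Layer 2 at 17 °C → α = 1.7×10⁻⁴ K⁻¹
Layer 3 at 8.1 °C → α = 1.1×10⁻⁴ K⁻¹
Layer 4 at 1.8 °C → α = 0.67×10⁻⁴ K⁻¹
0–110 m: 110 × 2.3×10⁻⁴ × 1 = 0.02530 m
1.7×10⁻⁴ × 510 × 1.5 = 0.13005 m
620–1090 m: 0.52 × 1.1×10⁻⁴ × 470 = 0.026884 m
Layer 4: 0.67×10⁻⁴ × 1400 × 0.38 = 0.035644 m
Δh = 0.02530 + 0.13005 + 0.026884 + 0.035644 = 0.217878 m

Δh ≈ 0.218 m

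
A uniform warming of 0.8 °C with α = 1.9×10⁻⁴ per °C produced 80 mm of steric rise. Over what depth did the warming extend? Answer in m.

about 530 m

H = Δh/(αΔT) = 0.08 / (1.9×10⁻⁴ × 0.8) ≈ 526.3 m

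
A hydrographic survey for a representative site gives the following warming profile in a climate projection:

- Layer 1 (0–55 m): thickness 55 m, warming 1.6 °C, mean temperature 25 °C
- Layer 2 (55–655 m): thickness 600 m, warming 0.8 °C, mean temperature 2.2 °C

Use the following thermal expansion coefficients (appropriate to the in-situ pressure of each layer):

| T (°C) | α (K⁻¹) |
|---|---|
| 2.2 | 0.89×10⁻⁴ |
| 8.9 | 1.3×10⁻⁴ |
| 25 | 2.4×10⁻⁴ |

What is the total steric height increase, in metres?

0.064 m of thermosteric rise

Layer 1 at 25 °C → α = 2.4×10⁻⁴ K⁻¹
Layer 2 at 2.2 °C → α = 0.89×10⁻⁴ K⁻¹
Layer 1: 1.6 × 55 × 2.4×10⁻⁴ = 0.02112 m
55–655 m: 0.8 × 0.89×10⁻⁴ × 600 = 0.04272 m
Δh = 0.02112 + 0.04272 = 0.06384 m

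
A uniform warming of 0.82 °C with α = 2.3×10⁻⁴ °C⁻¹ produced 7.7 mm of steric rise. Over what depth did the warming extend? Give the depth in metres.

about 40.8 m

H = Δh/(αΔT) = 0.0077 / (2.3×10⁻⁴ × 0.82) ≈ 40.83 m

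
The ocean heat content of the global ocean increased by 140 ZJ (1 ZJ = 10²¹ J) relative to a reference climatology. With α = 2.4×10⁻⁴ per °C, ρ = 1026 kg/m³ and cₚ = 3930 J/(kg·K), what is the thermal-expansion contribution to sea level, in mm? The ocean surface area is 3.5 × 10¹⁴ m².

Per unit area: Q = 140×10²¹ / (3.5×10¹⁴) = 4×10⁸ J/m²
Δh = αQ/(ρcₚ) = 2.4×10⁻⁴ × 4×10⁸ / (1026 × 3930) ≈ 0.023808 m

24 mm of thermosteric rise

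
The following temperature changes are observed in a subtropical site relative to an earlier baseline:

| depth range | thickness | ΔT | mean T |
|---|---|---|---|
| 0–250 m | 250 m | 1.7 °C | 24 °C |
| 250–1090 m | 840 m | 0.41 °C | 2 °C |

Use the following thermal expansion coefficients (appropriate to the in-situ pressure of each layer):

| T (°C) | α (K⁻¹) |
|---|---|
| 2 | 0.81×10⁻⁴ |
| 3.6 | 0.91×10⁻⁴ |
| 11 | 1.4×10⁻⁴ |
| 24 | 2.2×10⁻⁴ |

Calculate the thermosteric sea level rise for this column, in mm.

about 121 mm

Layer 1 at 24 °C → α = 2.2×10⁻⁴ K⁻¹
Layer 2 at 2 °C → α = 0.81×10⁻⁴ K⁻¹
Layer 1: 2.2×10⁻⁴ × 250 × 1.7 = 0.09350 m
0.81×10⁻⁴ × 0.41 × 840 = 0.0278964 m
Δh = 0.09350 + 0.0278964 = 0.1213964 m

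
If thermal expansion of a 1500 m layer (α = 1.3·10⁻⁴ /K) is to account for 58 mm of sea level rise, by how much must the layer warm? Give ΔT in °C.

ΔT = Δh/(αH) = 0.058 / (1.3×10⁻⁴ × 1500) ≈ 0.2974 °C

about 0.297 °C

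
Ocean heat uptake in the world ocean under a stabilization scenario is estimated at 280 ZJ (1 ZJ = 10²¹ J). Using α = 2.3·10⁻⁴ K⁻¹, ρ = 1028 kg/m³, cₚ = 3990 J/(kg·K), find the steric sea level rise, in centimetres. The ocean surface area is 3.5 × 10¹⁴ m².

about 4.49 cm

Per unit area: Q = 280×10²¹ / (3.5×10¹⁴) = 8×10⁸ J/m²
Δh = αQ/(ρcₚ) = 2.3×10⁻⁴ × 8×10⁸ / (1028 × 3990) ≈ 0.044859 m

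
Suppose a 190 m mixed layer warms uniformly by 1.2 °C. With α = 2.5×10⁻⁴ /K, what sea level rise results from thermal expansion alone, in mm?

Δh = 57.0 mm

Δh = αΔT·H = 2.5×10⁻⁴ × 1.2 × 190 = 0.05700 m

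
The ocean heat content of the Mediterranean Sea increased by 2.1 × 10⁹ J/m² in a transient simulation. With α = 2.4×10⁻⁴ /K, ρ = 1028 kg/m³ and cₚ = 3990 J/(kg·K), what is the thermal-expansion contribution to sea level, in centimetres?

Δh = αQ/(ρcₚ) = 2.4×10⁻⁴ × 2.1×10⁹ / (1028 × 3990) ≈ 0.12288 m

about 12.3 cm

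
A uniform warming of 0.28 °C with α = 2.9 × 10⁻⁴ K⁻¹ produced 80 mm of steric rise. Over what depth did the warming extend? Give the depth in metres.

H ≈ 985 m

H = Δh/(αΔT) = 0.08 / (2.9×10⁻⁴ × 0.28) ≈ 985.2 m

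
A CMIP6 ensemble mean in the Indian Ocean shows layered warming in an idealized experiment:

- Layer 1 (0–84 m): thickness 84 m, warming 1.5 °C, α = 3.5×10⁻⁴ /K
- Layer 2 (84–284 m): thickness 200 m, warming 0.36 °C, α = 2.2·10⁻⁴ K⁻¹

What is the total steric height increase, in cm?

5.99 cm

Layer 1: 84 × 1.5 × 3.5×10⁻⁴ = 0.04410 m
84–284 m: 0.36 × 200 × 2.2×10⁻⁴ = 0.01584 m
Δh = 0.04410 + 0.01584 = 0.05994 m ≈ 5.99 cm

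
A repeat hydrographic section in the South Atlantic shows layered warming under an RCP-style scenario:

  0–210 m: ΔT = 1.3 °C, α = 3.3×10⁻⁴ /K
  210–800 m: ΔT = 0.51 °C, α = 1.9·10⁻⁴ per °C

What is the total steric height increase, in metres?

Δh = 0.147 m

1.3 × 210 × 3.3×10⁻⁴ = 0.09009 m
Layer 2: 590 × 0.51 × 1.9×10⁻⁴ = 0.057171 m
Δh = 0.09009 + 0.057171 = 0.147261 m ≈ 0.147 m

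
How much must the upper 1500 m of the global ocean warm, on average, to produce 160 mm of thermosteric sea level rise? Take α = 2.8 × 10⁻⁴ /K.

ΔT = Δh/(αH) = 0.16 / (2.8×10⁻⁴ × 1500) ≈ 0.3810 °C

0.381 °C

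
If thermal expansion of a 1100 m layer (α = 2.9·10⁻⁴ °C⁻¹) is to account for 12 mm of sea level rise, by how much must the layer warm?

about 0.038 K

ΔT = Δh/(αH) = 0.012 / (2.9×10⁻⁴ × 1100) ≈ 0.03762 K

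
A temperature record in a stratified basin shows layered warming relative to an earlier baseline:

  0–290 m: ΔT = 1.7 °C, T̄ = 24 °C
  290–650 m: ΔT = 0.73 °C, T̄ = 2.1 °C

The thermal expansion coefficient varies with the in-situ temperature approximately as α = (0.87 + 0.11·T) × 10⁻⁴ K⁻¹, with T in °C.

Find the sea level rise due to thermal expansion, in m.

Layer 1: α = (0.87 + 0.11×24)×10⁻⁴ = 3.51×10⁻⁴ K⁻¹
Layer 2: α = (0.87 + 0.11×2.1)×10⁻⁴ = 1.101×10⁻⁴ K⁻¹
290 × 1.7 × 3.51×10⁻⁴ = 0.173043 m
290–650 m: 0.73 × 1.101×10⁻⁴ × 360 = 0.02893428 m
Δh = 0.173043 + 0.02893428 = 0.20197728 m ≈ 0.202 m

0.202 m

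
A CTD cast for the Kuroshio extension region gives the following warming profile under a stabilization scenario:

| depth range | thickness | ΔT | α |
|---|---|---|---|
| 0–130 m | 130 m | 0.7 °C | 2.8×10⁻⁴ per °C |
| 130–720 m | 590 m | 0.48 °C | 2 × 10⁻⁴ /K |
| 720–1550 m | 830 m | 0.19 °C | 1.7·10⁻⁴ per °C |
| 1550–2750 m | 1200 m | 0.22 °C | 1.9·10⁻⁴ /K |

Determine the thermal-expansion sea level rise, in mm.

Δh = 159 mm

0–130 m: 0.7 × 130 × 2.8×10⁻⁴ = 0.02548 m
Layer 2: 2×10⁻⁴ × 0.48 × 590 = 0.05664 m
Layer 3: 0.19 × 830 × 1.7×10⁻⁴ = 0.026809 m
1550–2750 m: 1.9×10⁻⁴ × 0.22 × 1200 = 0.05016 m
Δh = 0.02548 + 0.05664 + 0.026809 + 0.05016 = 0.159089 m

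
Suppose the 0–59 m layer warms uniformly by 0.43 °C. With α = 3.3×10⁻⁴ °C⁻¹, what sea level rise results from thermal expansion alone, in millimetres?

Δh = αΔT·H = 3.3×10⁻⁴ × 0.43 × 59 = 0.0083721 m

Δh ≈ 8.37 mm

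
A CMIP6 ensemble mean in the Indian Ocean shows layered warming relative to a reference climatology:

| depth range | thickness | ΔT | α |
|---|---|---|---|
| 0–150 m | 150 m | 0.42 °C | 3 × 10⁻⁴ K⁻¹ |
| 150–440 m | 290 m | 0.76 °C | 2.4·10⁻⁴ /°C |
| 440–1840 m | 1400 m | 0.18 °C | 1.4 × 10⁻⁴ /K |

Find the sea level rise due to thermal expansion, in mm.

107 mm of thermosteric rise

0–150 m: 3×10⁻⁴ × 0.42 × 150 = 0.01890 m
Layer 2: 0.76 × 290 × 2.4×10⁻⁴ = 0.052896 m
1.4×10⁻⁴ × 0.18 × 1400 = 0.03528 m
Δh = 0.01890 + 0.052896 + 0.03528 = 0.107076 m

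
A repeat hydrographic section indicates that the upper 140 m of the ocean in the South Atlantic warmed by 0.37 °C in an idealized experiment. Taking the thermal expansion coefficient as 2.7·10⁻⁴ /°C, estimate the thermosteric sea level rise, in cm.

Δh = αΔT·H = 2.7×10⁻⁴ × 0.37 × 140 = 0.013986 m

1.40 cm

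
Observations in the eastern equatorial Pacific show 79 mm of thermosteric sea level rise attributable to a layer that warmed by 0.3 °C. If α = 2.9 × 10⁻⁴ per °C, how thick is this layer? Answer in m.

H ≈ 908 m

H = Δh/(αΔT) = 0.079 / (2.9×10⁻⁴ × 0.3) ≈ 908.0 m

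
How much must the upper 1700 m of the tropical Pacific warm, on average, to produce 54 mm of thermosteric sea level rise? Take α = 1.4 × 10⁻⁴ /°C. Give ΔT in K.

ΔT ≈ 0.227 K

ΔT = Δh/(αH) = 0.054 / (1.4×10⁻⁴ × 1700) ≈ 0.2269 K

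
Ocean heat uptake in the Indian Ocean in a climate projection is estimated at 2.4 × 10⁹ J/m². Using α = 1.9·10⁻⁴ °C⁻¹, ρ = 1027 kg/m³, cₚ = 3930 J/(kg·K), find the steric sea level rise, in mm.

Δh ≈ 113 mm

Δh = αQ/(ρcₚ) = 1.9×10⁻⁴ × 2.4×10⁹ / (1027 × 3930) ≈ 0.11298 m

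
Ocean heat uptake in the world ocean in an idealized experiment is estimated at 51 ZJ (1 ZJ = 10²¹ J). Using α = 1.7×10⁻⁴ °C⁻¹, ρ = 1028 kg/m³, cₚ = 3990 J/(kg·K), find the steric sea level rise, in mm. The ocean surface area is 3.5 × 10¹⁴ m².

Per unit area: Q = 51×10²¹ / (3.5×10¹⁴) ≈ 1.457×10⁸ J/m²
Δh = αQ/(ρcₚ) = 1.7×10⁻⁴ × 1.457×10⁸ / (1028 × 3990) ≈ 0.0060387 m

about 6.04 mm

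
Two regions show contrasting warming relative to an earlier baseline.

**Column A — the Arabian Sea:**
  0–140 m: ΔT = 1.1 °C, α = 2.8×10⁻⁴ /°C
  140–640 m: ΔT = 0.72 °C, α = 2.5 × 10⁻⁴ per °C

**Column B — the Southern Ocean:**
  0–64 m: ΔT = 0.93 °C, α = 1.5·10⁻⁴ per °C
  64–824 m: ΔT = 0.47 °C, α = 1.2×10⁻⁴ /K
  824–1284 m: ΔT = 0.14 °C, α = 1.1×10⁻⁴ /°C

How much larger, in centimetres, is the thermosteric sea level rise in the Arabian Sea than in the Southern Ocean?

A Layer 1: 140 × 2.8×10⁻⁴ × 1.1 = 0.04312 m
A 140–640 m: 2.5×10⁻⁴ × 0.72 × 500 = 0.09000 m
A total: 0.13312 m
B Layer 1: 1.5×10⁻⁴ × 0.93 × 64 = 0.008928 m
B Layer 2: 760 × 1.2×10⁻⁴ × 0.47 = 0.042864 m
B Layer 3: 0.14 × 460 × 1.1×10⁻⁴ = 0.007084 m
B total: 0.058876 m
Difference: 0.13312 − 0.058876 = 0.074244 m

Δh_A − Δh_B ≈ 7.4 cm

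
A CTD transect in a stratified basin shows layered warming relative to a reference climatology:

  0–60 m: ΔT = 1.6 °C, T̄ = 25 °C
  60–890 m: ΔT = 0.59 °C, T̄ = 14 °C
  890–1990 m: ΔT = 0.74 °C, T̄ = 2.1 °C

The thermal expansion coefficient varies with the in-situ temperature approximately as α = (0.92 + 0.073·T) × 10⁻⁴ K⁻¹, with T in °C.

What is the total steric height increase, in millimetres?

210 mm of thermosteric rise

Layer 1: α = (0.92 + 0.073×25)×10⁻⁴ = 2.745×10⁻⁴ K⁻¹
Layer 2: α = (0.92 + 0.073×14)×10⁻⁴ = 1.942×10⁻⁴ K⁻¹
Layer 3: α = (0.92 + 0.073×2.1)×10⁻⁴ = 1.0733×10⁻⁴ K⁻¹
0–60 m: 2.745×10⁻⁴ × 1.6 × 60 = 0.026352 m
Layer 2: 1.942×10⁻⁴ × 830 × 0.59 = 0.09509974 m
1.0733×10⁻⁴ × 0.74 × 1100 = 0.08736662 m
Δh = 0.026352 + 0.09509974 + 0.08736662 = 0.20881836 m ≈ 210 mm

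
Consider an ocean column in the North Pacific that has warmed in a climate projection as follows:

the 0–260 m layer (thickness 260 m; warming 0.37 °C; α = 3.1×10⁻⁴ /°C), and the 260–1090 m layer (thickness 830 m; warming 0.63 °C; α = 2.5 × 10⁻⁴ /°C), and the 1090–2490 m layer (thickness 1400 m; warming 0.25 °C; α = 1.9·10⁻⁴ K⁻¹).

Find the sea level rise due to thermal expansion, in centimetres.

Δh = 22.7 cm

3.1×10⁻⁴ × 0.37 × 260 = 0.029822 m
0.63 × 2.5×10⁻⁴ × 830 = 0.130725 m
0.25 × 1.9×10⁻⁴ × 1400 = 0.06650 m
Δh = 0.029822 + 0.130725 + 0.06650 = 0.227047 m ≈ 22.7 cm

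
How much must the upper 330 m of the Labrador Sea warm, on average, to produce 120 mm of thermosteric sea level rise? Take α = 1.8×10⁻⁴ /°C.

about 2.02 °C

ΔT = Δh/(αH) = 0.12 / (1.8×10⁻⁴ × 330) ≈ 2.020 °C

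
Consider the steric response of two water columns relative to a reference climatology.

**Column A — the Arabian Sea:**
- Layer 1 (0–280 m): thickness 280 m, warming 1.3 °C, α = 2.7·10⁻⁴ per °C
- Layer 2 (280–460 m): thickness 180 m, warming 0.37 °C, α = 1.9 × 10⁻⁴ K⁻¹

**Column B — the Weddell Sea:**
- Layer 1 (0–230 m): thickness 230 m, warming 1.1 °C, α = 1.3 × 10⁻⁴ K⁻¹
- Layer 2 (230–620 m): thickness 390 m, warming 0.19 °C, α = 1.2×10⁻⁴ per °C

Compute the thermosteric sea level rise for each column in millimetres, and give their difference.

A Layer 1: 280 × 2.7×10⁻⁴ × 1.3 = 0.09828 m
A 1.9×10⁻⁴ × 0.37 × 180 = 0.012654 m
A total: 0.110934 m
B 1.1 × 1.3×10⁻⁴ × 230 = 0.03289 m
B 1.2×10⁻⁴ × 390 × 0.19 = 0.008892 m
B total: 0.041782 m
Difference: 0.110934 − 0.041782 = 0.069152 m

A: 110 mm; B: 42 mm; difference 69 mm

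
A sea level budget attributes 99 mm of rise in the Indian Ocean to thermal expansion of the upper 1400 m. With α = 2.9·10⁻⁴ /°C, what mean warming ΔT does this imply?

ΔT = Δh/(αH) = 0.099 / (2.9×10⁻⁴ × 1400) ≈ 0.2438 K

ΔT ≈ 0.24 K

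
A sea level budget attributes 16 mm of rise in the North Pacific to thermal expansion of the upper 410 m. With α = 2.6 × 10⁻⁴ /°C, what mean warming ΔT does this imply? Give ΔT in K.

ΔT = Δh/(αH) = 0.016 / (2.6×10⁻⁴ × 410) ≈ 0.1501 K

0.150 K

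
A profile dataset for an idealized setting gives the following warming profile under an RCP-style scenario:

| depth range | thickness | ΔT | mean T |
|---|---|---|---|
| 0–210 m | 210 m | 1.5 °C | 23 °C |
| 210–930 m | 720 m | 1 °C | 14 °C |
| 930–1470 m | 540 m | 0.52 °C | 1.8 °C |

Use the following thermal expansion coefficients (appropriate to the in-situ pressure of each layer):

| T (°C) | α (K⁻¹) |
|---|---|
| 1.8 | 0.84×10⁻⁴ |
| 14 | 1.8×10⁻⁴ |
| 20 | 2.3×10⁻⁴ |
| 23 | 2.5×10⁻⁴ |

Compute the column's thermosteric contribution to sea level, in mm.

Layer 1 at 23 °C → α = 2.5×10⁻⁴ K⁻¹
Layer 2 at 14 °C → α = 1.8×10⁻⁴ K⁻¹
Layer 3 at 1.8 °C → α = 0.84×10⁻⁴ K⁻¹
0–210 m: 210 × 1.5 × 2.5×10⁻⁴ = 0.07875 m
720 × 1 × 1.8×10⁻⁴ = 0.12960 m
540 × 0.84×10⁻⁴ × 0.52 = 0.0235872 m
Δh = 0.07875 + 0.12960 + 0.0235872 = 0.2319372 m

Δh ≈ 232 mm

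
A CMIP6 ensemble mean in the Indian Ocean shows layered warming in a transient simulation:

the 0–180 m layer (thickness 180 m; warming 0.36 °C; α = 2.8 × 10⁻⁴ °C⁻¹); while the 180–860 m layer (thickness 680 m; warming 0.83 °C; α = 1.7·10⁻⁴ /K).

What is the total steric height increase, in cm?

0–180 m: 180 × 2.8×10⁻⁴ × 0.36 = 0.018144 m
Layer 2: 1.7×10⁻⁴ × 0.83 × 680 = 0.095948 m
Δh = 0.018144 + 0.095948 = 0.114092 m

Δh = 11.4 cm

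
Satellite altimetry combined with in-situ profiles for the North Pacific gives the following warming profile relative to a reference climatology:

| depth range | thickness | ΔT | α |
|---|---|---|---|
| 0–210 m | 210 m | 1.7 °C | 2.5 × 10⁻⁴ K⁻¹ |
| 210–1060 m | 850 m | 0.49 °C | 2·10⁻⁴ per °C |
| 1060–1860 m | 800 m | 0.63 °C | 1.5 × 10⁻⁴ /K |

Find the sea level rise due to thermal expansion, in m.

Δh = 0.248 m

0–210 m: 1.7 × 2.5×10⁻⁴ × 210 = 0.08925 m
210–1060 m: 850 × 2×10⁻⁴ × 0.49 = 0.08330 m
800 × 1.5×10⁻⁴ × 0.63 = 0.07560 m
Δh = 0.08925 + 0.08330 + 0.07560 = 0.24815 m ≈ 0.248 m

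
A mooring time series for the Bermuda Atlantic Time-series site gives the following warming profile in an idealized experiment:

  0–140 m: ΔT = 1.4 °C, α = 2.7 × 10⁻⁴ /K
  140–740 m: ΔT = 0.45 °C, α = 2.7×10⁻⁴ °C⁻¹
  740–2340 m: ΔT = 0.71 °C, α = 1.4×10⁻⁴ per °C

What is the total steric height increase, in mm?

140 × 2.7×10⁻⁴ × 1.4 = 0.05292 m
Layer 2: 2.7×10⁻⁴ × 600 × 0.45 = 0.07290 m
1600 × 0.71 × 1.4×10⁻⁴ = 0.15904 m
Δh = 0.05292 + 0.07290 + 0.15904 = 0.28486 m

Δh ≈ 285 mm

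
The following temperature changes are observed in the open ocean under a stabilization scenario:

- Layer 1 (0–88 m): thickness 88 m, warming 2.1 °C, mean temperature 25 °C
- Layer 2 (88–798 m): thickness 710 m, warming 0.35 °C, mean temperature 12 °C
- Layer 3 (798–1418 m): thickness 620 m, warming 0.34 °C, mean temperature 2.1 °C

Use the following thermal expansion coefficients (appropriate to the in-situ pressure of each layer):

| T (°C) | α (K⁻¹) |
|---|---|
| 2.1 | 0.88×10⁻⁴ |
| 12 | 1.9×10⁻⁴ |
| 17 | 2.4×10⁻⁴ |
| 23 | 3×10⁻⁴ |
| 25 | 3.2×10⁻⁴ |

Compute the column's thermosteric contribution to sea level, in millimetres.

Layer 1 at 25 °C → α = 3.2×10⁻⁴ K⁻¹
Layer 2 at 12 °C → α = 1.9×10⁻⁴ K⁻¹
Layer 3 at 2.1 °C → α = 0.88×10⁻⁴ K⁻¹
0–88 m: 2.1 × 3.2×10⁻⁴ × 88 = 0.059136 m
88–798 m: 1.9×10⁻⁴ × 0.35 × 710 = 0.047215 m
798–1418 m: 0.34 × 0.88×10⁻⁴ × 620 = 0.0185504 m
Δh = 0.059136 + 0.047215 + 0.0185504 = 0.1249014 m

120 mm of thermosteric rise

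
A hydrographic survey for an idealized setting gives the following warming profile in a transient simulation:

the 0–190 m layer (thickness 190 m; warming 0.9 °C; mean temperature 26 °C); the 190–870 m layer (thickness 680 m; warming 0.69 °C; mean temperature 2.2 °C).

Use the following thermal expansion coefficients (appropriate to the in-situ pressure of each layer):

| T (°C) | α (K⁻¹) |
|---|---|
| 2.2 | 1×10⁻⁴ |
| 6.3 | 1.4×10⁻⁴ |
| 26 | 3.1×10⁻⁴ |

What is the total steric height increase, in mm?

Layer 1 at 26 °C → α = 3.1×10⁻⁴ K⁻¹
Layer 2 at 2.2 °C → α = 1×10⁻⁴ K⁻¹
0–190 m: 190 × 0.9 × 3.1×10⁻⁴ = 0.05301 m
0.69 × 1×10⁻⁴ × 680 = 0.04692 m
Δh = 0.05301 + 0.04692 = 0.09993 m ≈ 99.9 mm

Δh ≈ 99.9 mm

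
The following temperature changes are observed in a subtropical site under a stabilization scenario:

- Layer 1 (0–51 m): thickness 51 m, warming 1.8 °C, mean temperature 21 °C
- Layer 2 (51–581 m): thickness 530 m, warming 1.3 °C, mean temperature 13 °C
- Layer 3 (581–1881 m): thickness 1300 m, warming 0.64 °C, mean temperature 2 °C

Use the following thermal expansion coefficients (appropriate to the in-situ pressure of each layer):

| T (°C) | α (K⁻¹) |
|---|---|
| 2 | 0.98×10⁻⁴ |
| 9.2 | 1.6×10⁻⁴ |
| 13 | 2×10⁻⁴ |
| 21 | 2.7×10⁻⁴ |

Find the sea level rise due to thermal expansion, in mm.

Δh = 244 mm

Layer 1 at 21 °C → α = 2.7×10⁻⁴ K⁻¹
Layer 2 at 13 °C → α = 2×10⁻⁴ K⁻¹
Layer 3 at 2 °C → α = 0.98×10⁻⁴ K⁻¹
0–51 m: 1.8 × 51 × 2.7×10⁻⁴ = 0.024786 m
1.3 × 530 × 2×10⁻⁴ = 0.13780 m
Layer 3: 1300 × 0.98×10⁻⁴ × 0.64 = 0.081536 m
Δh = 0.024786 + 0.13780 + 0.081536 = 0.244122 m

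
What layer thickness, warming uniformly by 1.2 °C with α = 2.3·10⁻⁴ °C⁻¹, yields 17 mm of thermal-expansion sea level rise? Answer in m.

H ≈ 61.6 m

H = Δh/(αΔT) = 0.017 / (2.3×10⁻⁴ × 1.2) ≈ 61.59 m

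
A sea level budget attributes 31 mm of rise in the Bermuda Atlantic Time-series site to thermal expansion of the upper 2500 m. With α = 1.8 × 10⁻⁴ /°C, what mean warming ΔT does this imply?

0.0689 K

ΔT = Δh/(αH) = 0.031 / (1.8×10⁻⁴ × 2500) ≈ 0.06889 K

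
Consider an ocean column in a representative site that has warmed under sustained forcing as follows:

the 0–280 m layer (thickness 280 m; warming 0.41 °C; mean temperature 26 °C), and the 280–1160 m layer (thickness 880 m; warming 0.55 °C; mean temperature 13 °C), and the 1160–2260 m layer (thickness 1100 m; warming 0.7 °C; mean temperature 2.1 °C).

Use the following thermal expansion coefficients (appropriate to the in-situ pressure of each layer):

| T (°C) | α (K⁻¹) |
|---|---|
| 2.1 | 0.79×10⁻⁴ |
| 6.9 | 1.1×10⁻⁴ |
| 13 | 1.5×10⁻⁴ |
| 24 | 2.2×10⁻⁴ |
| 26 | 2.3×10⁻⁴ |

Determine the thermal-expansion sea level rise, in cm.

16.0 cm

Layer 1 at 26 °C → α = 2.3×10⁻⁴ K⁻¹
Layer 2 at 13 °C → α = 1.5×10⁻⁴ K⁻¹
Layer 3 at 2.1 °C → α = 0.79×10⁻⁴ K⁻¹
280 × 0.41 × 2.3×10⁻⁴ = 0.026404 m
Layer 2: 880 × 1.5×10⁻⁴ × 0.55 = 0.07260 m
1160–2260 m: 0.7 × 1100 × 0.79×10⁻⁴ = 0.06083 m
Δh = 0.026404 + 0.07260 + 0.06083 = 0.159834 m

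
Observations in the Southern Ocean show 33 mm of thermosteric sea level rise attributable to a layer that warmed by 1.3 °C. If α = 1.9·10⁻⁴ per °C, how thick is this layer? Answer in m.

about 130 m

H = Δh/(αΔT) = 0.033 / (1.9×10⁻⁴ × 1.3) ≈ 133.6 m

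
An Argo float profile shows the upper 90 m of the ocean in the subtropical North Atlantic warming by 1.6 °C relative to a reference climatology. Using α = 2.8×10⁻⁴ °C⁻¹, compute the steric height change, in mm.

40 mm of thermosteric rise

Δh = αΔT·H = 2.8×10⁻⁴ × 1.6 × 90 = 0.04032 m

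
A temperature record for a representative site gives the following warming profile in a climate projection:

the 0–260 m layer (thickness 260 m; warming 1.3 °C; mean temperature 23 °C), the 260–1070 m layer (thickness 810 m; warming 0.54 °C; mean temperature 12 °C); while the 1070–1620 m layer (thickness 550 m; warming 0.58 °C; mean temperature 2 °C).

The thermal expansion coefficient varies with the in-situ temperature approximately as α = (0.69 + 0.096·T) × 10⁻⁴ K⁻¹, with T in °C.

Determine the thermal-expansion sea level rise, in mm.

about 210 mm

Layer 1: α = (0.69 + 0.096×23)×10⁻⁴ = 2.898×10⁻⁴ K⁻¹
Layer 2: α = (0.69 + 0.096×12)×10⁻⁴ = 1.842×10⁻⁴ K⁻¹
Layer 3: α = (0.69 + 0.096×2)×10⁻⁴ = 0.882×10⁻⁴ K⁻¹
0–260 m: 260 × 1.3 × 2.898×10⁻⁴ = 0.0979524 m
260–1070 m: 1.842×10⁻⁴ × 810 × 0.54 = 0.08056908 m
0.58 × 550 × 0.882×10⁻⁴ = 0.0281358 m
Δh = 0.0979524 + 0.08056908 + 0.0281358 = 0.20665728 m ≈ 210 mm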